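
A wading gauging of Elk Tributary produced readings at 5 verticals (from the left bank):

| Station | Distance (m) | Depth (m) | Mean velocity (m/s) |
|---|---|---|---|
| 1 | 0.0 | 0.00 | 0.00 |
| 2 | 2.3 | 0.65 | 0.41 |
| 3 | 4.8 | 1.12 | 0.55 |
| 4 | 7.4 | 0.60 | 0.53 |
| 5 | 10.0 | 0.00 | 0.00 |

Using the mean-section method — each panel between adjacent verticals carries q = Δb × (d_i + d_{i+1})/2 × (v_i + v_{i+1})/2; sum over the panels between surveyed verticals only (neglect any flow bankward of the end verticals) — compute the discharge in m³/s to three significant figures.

Panel 1-2: Δb = 2.3 m, d̄ = (0.00+0.65)/2 = 0.325, v̄ = (0.00+0.41)/2 = 0.205 → q = 2.3×0.325×0.205 = 0.1532 m³/s
Panel 2-3: Δb = 2.5 m, d̄ = (0.65+1.12)/2 = 0.885, v̄ = (0.41+0.55)/2 = 0.48 → q = 2.5×0.885×0.48 = 1.062 m³/s
Panel 3-4: Δb = 2.6 m, d̄ = (1.12+0.60)/2 = 0.86, v̄ = (0.55+0.53)/2 = 0.54 → q = 2.6×0.86×0.54 = 1.207 m³/s
Panel 4-5: Δb = 2.6 m, d̄ = (0.60+0.00)/2 = 0.3, v̄ = (0.53+0.00)/2 = 0.265 → q = 2.6×0.3×0.265 = 0.2067 m³/s
Q = Σ q = 2.629 m³/s

2.63 m³/s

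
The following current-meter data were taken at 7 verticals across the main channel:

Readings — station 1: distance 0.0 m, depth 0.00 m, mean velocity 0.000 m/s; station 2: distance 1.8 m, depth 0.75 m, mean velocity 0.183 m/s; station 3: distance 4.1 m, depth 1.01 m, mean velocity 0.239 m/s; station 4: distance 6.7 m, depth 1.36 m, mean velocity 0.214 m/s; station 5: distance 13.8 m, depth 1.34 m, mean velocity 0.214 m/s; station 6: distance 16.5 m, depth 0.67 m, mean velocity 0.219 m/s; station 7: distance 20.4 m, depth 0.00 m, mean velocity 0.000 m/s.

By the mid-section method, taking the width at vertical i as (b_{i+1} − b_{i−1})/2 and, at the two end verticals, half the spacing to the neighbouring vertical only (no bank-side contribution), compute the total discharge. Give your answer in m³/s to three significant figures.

w_2 = (4.1 − 0.0)/2 = 2.05 m; q_2 = 0.183 × 0.75 × 2.05 = 0.2814 m³/s
w_3 = (6.7 − 1.8)/2 = 2.45 m; q_3 = 0.239 × 1.01 × 2.45 = 0.5914 m³/s
w_4 = (13.8 − 4.1)/2 = 4.85 m; q_4 = 0.214 × 1.36 × 4.85 = 1.412 m³/s
w_5 = (16.5 − 6.7)/2 = 4.9 m; q_5 = 0.214 × 1.34 × 4.9 = 1.405 m³/s
w_6 = (20.4 − 13.8)/2 = 3.3 m; q_6 = 0.219 × 0.67 × 3.3 = 0.4842 m³/s
Stations 1, 7 contribute zero (depth or velocity is 0).
Q = Σ qᵢ = 4.174 m³/s

4.17 m³/s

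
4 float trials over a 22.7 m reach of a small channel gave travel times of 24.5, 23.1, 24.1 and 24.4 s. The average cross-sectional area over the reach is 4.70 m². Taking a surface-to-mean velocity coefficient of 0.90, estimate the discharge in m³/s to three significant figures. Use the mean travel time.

t̄ = (24.5 + 23.1 + 24.1 + 24.4) / 4 = 24.025 s
v_surface = L / t̄ = 22.7 / 24.025 = 0.9448 m/s
v_mean = 0.90 × 0.9448 = 0.8504 m/s
Q = A × v_mean = 4.70 × 0.8504 = 3.997 m³/s

4.00 m³/s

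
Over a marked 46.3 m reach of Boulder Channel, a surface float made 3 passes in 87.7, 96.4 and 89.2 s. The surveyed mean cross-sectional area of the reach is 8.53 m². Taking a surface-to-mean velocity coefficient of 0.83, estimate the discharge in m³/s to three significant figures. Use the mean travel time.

3.60 m³/s

t̄ = (87.7 + 96.4 + 89.2) / 3 = 91.1 s
v_surface = L / t̄ = 46.3 / 91.1 = 0.5082 m/s
v_mean = 0.83 × 0.5082 = 0.4218 m/s
Q = A × v_mean = 8.53 × 0.4218 = 3.598 m³/s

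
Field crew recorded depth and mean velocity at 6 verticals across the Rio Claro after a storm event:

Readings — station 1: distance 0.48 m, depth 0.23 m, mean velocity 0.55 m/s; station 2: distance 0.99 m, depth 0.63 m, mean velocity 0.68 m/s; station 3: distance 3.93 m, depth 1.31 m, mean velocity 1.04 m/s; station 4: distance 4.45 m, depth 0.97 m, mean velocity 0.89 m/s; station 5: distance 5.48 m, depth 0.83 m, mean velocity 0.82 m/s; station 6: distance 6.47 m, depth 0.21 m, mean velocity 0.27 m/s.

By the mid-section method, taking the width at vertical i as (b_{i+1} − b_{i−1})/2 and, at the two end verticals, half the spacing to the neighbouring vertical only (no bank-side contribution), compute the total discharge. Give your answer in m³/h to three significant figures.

w_1 = (0.99 − 0.48)/2 = 0.255 m; q_1 = 0.55 × 0.23 × 0.255 = 0.03226 m³/s
w_2 = (3.93 − 0.48)/2 = 1.725 m; q_2 = 0.68 × 0.63 × 1.725 = 0.7390 m³/s
w_3 = (4.45 − 0.99)/2 = 1.73 m; q_3 = 1.04 × 1.31 × 1.73 = 2.357 m³/s
w_4 = (5.48 − 3.93)/2 = 0.775 m; q_4 = 0.89 × 0.97 × 0.775 = 0.6691 m³/s
w_5 = (6.47 − 4.45)/2 = 1.01 m; q_5 = 0.82 × 0.83 × 1.01 = 0.6874 m³/s
w_6 = (6.47 − 5.48)/2 = 0.495 m; q_6 = 0.27 × 0.21 × 0.495 = 0.02807 m³/s
Q = Σ qᵢ = 4.513 m³/s
= 4.513 × 3600 = 16250 m³/h

16200 m³/h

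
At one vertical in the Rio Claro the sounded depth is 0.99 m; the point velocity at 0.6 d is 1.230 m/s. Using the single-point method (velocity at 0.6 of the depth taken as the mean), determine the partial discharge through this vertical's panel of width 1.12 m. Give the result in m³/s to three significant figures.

1.36 m³/s

v̄ = v₀.₆ = 1.230 m/s
q = v̄ × d × w = 1.230 × 0.99 × 1.12 = 1.364 m³/s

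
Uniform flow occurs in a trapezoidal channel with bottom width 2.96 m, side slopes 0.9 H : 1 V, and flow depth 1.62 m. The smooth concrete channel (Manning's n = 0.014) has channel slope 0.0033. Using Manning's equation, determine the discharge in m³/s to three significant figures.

A = (b + z·y)·y = (2.96 + 0.9×1.62)×1.62 = 7.157 m²
P = b + 2y√(1+z²) = 2.96 + 2×1.62×√(1+0.9²) = 7.319 m
R = A/P = 7.157/7.319 = 0.9779 m
Q = (1/n)·A·R^(2/3)·S^(1/2) = (1/0.014) × 7.157 × 0.9779^(2/3) × 0.0033^(1/2) = 28.93 m³/s

28.9 m³/s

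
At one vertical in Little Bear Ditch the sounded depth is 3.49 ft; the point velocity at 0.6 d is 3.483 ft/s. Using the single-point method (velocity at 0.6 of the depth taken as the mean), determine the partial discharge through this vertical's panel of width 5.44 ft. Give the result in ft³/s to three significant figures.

66.1 ft³/s

v̄ = v₀.₆ = 3.483 ft/s
q = v̄ × d × w = 3.483 × 3.49 × 5.44 = 66.13 ft³/s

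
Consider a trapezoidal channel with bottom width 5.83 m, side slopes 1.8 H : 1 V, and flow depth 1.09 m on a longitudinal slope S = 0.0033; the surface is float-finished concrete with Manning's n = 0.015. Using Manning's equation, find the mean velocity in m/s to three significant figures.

3.36 m/s

A = (b + z·y)·y = (5.83 + 1.8×1.09)×1.09 = 8.493 m²
P = b + 2y√(1+z²) = 5.83 + 2×1.09×√(1+1.8²) = 10.32 m
R = A/P = 8.493/10.32 = 0.8231 m
Q = (1/n)·A·R^(2/3)·S^(1/2) = (1/0.015) × 8.493 × 0.8231^(2/3) × 0.0033^(1/2) = 28.57 m³/s
V = Q/A = 28.57/8.493 = 3.364 m/s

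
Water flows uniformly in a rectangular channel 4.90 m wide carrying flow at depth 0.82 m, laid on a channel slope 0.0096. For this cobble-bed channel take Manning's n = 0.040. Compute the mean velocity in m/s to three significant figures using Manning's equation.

A = b·y = 4.90 × 0.82 = 4.018 m²
P = b + 2y = 4.90 + 2×0.82 = 6.540 m
R = A/P = 4.018/6.540 = 0.6144 m
Q = (1/n)·A·R^(2/3)·S^(1/2) = (1/0.040) × 4.018 × 0.6144^(2/3) × 0.0096^(1/2) = 7.113 m³/s
V = Q/A = 7.113/4.018 = 1.770 m/s

1.77 m/s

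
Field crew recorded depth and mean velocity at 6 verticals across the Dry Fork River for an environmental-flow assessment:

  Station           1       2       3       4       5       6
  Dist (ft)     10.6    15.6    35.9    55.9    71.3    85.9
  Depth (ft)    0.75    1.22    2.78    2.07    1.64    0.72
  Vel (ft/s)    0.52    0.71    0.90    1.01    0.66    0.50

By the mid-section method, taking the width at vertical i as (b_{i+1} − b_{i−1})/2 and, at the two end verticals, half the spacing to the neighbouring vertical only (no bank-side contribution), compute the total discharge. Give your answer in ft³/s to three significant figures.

118 ft³/s

w_1 = (15.6 − 10.6)/2 = 2.5 ft; q_1 = 0.52 × 0.75 × 2.5 = 0.9750 ft³/s
w_2 = (35.9 − 10.6)/2 = 12.65 ft; q_2 = 0.71 × 1.22 × 12.65 = 10.96 ft³/s
w_3 = (55.9 − 15.6)/2 = 20.15 ft; q_3 = 0.90 × 2.78 × 20.15 = 50.42 ft³/s
w_4 = (71.3 − 35.9)/2 = 17.7 ft; q_4 = 1.01 × 2.07 × 17.7 = 37.01 ft³/s
w_5 = (85.9 − 55.9)/2 = 15 ft; q_5 = 0.66 × 1.64 × 15 = 16.24 ft³/s
w_6 = (85.9 − 71.3)/2 = 7.3 ft; q_6 = 0.50 × 0.72 × 7.3 = 2.628 ft³/s
Q = Σ qᵢ = 118.2 ft³/s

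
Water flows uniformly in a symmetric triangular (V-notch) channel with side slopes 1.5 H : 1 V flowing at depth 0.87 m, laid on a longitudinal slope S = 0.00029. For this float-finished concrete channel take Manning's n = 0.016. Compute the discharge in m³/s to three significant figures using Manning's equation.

A = z·y² = 1.5×0.87² = 1.135 m²
P = 2y√(1+z²) = 2×0.87×√(1+1.5²) = 3.137 m
R = A/P = 1.135/3.137 = 0.3619 m
Q = (1/n)·A·R^(2/3)·S^(1/2) = (1/0.016) × 1.135 × 0.3619^(2/3) × 0.00029^(1/2) = 0.6137 m³/s

0.614 m³/s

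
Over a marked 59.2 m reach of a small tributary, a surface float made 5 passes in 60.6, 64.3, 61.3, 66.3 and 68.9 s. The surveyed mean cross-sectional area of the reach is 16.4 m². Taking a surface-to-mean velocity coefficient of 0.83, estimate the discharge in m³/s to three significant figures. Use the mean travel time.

t̄ = (60.6 + 64.3 + 61.3 + 66.3 + 68.9) / 5 = 64.28 s
v_surface = L / t̄ = 59.2 / 64.28 = 0.9210 m/s
v_mean = 0.83 × 0.9210 = 0.7644 m/s
Q = A × v_mean = 16.4 × 0.7644 = 12.54 m³/s

12.5 m³/s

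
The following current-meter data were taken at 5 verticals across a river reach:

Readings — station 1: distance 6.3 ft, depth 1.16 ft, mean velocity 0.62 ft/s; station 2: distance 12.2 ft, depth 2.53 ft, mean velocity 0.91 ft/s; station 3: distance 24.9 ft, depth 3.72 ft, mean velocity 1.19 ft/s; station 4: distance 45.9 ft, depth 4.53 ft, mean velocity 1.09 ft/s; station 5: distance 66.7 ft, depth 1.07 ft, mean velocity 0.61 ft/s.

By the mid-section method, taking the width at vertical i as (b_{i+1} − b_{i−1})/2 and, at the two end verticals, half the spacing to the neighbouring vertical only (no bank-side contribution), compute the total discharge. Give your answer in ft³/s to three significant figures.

w_1 = (12.2 − 6.3)/2 = 2.95 ft; q_1 = 0.62 × 1.16 × 2.95 = 2.122 ft³/s
w_2 = (24.9 − 6.3)/2 = 9.3 ft; q_2 = 0.91 × 2.53 × 9.3 = 21.41 ft³/s
w_3 = (45.9 − 12.2)/2 = 16.85 ft; q_3 = 1.19 × 3.72 × 16.85 = 74.59 ft³/s
w_4 = (66.7 − 24.9)/2 = 20.9 ft; q_4 = 1.09 × 4.53 × 20.9 = 103.2 ft³/s
w_5 = (66.7 − 45.9)/2 = 10.4 ft; q_5 = 0.61 × 1.07 × 10.4 = 6.788 ft³/s
Q = Σ qᵢ = 208.1 ft³/s

208 ft³/s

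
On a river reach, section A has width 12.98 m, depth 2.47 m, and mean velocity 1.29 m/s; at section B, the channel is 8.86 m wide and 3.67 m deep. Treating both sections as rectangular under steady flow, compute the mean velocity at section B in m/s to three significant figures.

Q = A₁V₁ = (12.98×2.47) × 1.29 = 41.36 m³/s
A₂ = 8.86 × 3.67 = 32.52 m²
V₂ = Q/A₂ = 41.36/32.52 = 1.272 m/s

1.27 m/s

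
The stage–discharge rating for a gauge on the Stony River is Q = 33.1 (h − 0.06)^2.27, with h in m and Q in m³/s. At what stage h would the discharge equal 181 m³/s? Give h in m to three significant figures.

2.17 m

h − h₀ = (Q/C)^(1/b) = (181/33.1)^(1/2.27) = 2.114 m
h = 0.06 + 2.114 = 2.174 m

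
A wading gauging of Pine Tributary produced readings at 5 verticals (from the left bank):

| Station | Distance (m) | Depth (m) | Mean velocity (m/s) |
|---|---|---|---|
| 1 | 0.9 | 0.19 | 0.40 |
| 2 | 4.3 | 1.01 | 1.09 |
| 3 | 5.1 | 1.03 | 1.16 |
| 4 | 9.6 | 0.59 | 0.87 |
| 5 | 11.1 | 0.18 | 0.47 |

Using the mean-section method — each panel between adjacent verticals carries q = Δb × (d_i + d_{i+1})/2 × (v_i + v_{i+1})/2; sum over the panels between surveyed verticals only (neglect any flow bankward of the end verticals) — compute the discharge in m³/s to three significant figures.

Panel 1-2: Δb = 3.4 m, d̄ = (0.19+1.01)/2 = 0.6, v̄ = (0.40+1.09)/2 = 0.745 → q = 3.4×0.6×0.745 = 1.520 m³/s
Panel 2-3: Δb = 0.8 m, d̄ = (1.01+1.03)/2 = 1.02, v̄ = (1.09+1.16)/2 = 1.125 → q = 0.8×1.02×1.125 = 0.9180 m³/s
Panel 3-4: Δb = 4.5 m, d̄ = (1.03+0.59)/2 = 0.81, v̄ = (1.16+0.87)/2 = 1.015 → q = 4.5×0.81×1.015 = 3.700 m³/s
Panel 4-5: Δb = 1.5 m, d̄ = (0.59+0.18)/2 = 0.385, v̄ = (0.87+0.47)/2 = 0.67 → q = 1.5×0.385×0.67 = 0.3869 m³/s
Q = Σ q = 6.524 m³/s

6.52 m³/s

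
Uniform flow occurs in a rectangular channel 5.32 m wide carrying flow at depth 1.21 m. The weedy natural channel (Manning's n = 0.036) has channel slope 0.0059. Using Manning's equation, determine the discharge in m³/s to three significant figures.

A = b·y = 5.32 × 1.21 = 6.437 m²
P = b + 2y = 5.32 + 2×1.21 = 7.740 m
R = A/P = 6.437/7.740 = 0.8317 m
Q = (1/n)·A·R^(2/3)·S^(1/2) = (1/0.036) × 6.437 × 0.8317^(2/3) × 0.0059^(1/2) = 12.15 m³/s

12.1 m³/s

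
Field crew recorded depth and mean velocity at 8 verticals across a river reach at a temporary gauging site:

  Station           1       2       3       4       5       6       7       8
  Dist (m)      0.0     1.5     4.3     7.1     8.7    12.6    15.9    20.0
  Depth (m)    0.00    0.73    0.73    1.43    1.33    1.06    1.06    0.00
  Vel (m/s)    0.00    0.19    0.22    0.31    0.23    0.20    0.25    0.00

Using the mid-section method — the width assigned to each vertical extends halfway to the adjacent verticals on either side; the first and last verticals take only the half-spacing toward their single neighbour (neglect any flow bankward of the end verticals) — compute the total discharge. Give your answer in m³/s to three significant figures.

w_2 = (4.3 − 0.0)/2 = 2.15 m; q_2 = 0.19 × 0.73 × 2.15 = 0.2982 m³/s
w_3 = (7.1 − 1.5)/2 = 2.8 m; q_3 = 0.22 × 0.73 × 2.8 = 0.4497 m³/s
w_4 = (8.7 − 4.3)/2 = 2.2 m; q_4 = 0.31 × 1.43 × 2.2 = 0.9753 m³/s
w_5 = (12.6 − 7.1)/2 = 2.75 m; q_5 = 0.23 × 1.33 × 2.75 = 0.8412 m³/s
w_6 = (15.9 − 8.7)/2 = 3.6 m; q_6 = 0.20 × 1.06 × 3.6 = 0.7632 m³/s
w_7 = (20.0 − 12.6)/2 = 3.7 m; q_7 = 0.25 × 1.06 × 3.7 = 0.9805 m³/s
Stations 1, 8 contribute zero (depth or velocity is 0).
Q = Σ qᵢ = 4.308 m³/s

4.31 m³/s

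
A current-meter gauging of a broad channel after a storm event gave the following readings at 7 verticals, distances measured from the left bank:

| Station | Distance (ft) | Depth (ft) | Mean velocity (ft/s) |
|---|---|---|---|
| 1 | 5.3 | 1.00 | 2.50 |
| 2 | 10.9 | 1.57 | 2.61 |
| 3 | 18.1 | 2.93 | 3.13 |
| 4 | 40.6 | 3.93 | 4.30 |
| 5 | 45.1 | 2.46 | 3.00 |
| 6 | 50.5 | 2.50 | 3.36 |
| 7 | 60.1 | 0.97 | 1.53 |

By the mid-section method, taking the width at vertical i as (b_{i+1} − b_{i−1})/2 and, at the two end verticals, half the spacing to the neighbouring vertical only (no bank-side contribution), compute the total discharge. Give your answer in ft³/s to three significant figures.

w_1 = (10.9 − 5.3)/2 = 2.8 ft; q_1 = 2.50 × 1.00 × 2.8 = 7.000 ft³/s
w_2 = (18.1 − 5.3)/2 = 6.4 ft; q_2 = 2.61 × 1.57 × 6.4 = 26.23 ft³/s
w_3 = (40.6 − 10.9)/2 = 14.85 ft; q_3 = 3.13 × 2.93 × 14.85 = 136.2 ft³/s
w_4 = (45.1 − 18.1)/2 = 13.5 ft; q_4 = 4.30 × 3.93 × 13.5 = 228.1 ft³/s
w_5 = (50.5 − 40.6)/2 = 4.95 ft; q_5 = 3.00 × 2.46 × 4.95 = 36.53 ft³/s
w_6 = (60.1 − 45.1)/2 = 7.5 ft; q_6 = 3.36 × 2.50 × 7.5 = 63.00 ft³/s
w_7 = (60.1 − 50.5)/2 = 4.8 ft; q_7 = 1.53 × 0.97 × 4.8 = 7.124 ft³/s
Q = Σ qᵢ = 504.2 ft³/s

504 ft³/s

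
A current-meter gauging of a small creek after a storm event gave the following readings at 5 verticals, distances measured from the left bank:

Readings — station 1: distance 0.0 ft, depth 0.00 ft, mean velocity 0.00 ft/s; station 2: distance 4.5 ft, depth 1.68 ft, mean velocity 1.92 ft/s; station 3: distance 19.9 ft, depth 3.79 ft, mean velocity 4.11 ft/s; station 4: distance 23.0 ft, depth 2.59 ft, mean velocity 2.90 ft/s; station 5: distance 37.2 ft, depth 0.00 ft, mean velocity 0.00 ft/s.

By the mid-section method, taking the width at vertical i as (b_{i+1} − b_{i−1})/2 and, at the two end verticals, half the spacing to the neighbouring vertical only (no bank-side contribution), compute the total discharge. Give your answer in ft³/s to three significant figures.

241 ft³/s

w_2 = (19.9 − 0.0)/2 = 9.95 ft; q_2 = 1.92 × 1.68 × 9.95 = 32.09 ft³/s
w_3 = (23.0 − 4.5)/2 = 9.25 ft; q_3 = 4.11 × 3.79 × 9.25 = 144.1 ft³/s
w_4 = (37.2 − 19.9)/2 = 8.65 ft; q_4 = 2.90 × 2.59 × 8.65 = 64.97 ft³/s
Stations 1, 5 contribute zero (depth or velocity is 0).
Q = Σ qᵢ = 241.2 ft³/s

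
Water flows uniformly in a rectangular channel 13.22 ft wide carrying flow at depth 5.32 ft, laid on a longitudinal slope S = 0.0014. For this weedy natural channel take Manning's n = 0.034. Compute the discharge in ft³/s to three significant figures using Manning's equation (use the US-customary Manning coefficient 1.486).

A = b·y = 13.22 × 5.32 = 70.33 ft²
P = b + 2y = 13.22 + 2×5.32 = 23.86 ft
R = A/P = 70.33/23.86 = 2.948 ft
Q = (1.486/n)·A·R^(2/3)·S^(1/2) = (1.486/0.034) × 70.33 × 2.948^(2/3) × 0.0014^(1/2) = 236.4 ft³/s

236 ft³/s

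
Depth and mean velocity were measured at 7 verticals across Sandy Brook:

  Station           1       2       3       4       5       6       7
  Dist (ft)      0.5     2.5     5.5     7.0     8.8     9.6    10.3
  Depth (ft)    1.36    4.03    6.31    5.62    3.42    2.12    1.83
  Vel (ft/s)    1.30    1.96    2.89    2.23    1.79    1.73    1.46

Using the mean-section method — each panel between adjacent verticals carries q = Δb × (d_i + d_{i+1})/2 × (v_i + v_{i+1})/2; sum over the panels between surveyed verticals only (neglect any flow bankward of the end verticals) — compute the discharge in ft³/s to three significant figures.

91.8 ft³/s

Panel 1-2: Δb = 2 ft, d̄ = (1.36+4.03)/2 = 2.695, v̄ = (1.30+1.96)/2 = 1.63 → q = 2×2.695×1.63 = 8.786 ft³/s
Panel 2-3: Δb = 3 ft, d̄ = (4.03+6.31)/2 = 5.17, v̄ = (1.96+2.89)/2 = 2.425 → q = 3×5.17×2.425 = 37.61 ft³/s
Panel 3-4: Δb = 1.5 ft, d̄ = (6.31+5.62)/2 = 5.965, v̄ = (2.89+2.23)/2 = 2.56 → q = 1.5×5.965×2.56 = 22.91 ft³/s
Panel 4-5: Δb = 1.8 ft, d̄ = (5.62+3.42)/2 = 4.52, v̄ = (2.23+1.79)/2 = 2.01 → q = 1.8×4.52×2.01 = 16.35 ft³/s
Panel 5-6: Δb = 0.8 ft, d̄ = (3.42+2.12)/2 = 2.77, v̄ = (1.79+1.73)/2 = 1.76 → q = 0.8×2.77×1.76 = 3.900 ft³/s
Panel 6-7: Δb = 0.7 ft, d̄ = (2.12+1.83)/2 = 1.975, v̄ = (1.73+1.46)/2 = 1.595 → q = 0.7×1.975×1.595 = 2.205 ft³/s
Q = Σ q = 91.76 ft³/s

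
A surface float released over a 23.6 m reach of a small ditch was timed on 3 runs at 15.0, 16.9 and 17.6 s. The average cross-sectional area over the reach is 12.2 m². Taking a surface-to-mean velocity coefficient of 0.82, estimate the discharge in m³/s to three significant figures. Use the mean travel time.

14.3 m³/s

t̄ = (15.0 + 16.9 + 17.6) / 3 = 16.5 s
v_surface = L / t̄ = 23.6 / 16.5 = 1.430 m/s
v_mean = 0.82 × 1.430 = 1.173 m/s
Q = A × v_mean = 12.2 × 1.173 = 14.31 m³/s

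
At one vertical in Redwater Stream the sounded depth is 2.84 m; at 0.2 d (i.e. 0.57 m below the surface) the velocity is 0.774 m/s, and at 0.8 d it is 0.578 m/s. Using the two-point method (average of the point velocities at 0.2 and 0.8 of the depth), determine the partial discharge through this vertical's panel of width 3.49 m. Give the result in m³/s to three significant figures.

v̄ = (0.774 + 0.578) / 2 = 0.6760 m/s
q = v̄ × d × w = 0.6760 × 2.84 × 3.49 = 6.700 m³/s

6.70 m³/s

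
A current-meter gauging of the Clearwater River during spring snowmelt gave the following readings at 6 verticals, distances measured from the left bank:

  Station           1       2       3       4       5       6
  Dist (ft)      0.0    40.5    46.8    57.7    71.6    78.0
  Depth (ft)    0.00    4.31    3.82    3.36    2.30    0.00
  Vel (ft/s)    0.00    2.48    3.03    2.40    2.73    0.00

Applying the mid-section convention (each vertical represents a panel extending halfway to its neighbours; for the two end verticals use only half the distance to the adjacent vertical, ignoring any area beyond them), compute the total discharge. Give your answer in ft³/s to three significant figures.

513 ft³/s

w_2 = (46.8 − 0.0)/2 = 23.4 ft; q_2 = 2.48 × 4.31 × 23.4 = 250.1 ft³/s
w_3 = (57.7 − 40.5)/2 = 8.6 ft; q_3 = 3.03 × 3.82 × 8.6 = 99.54 ft³/s
w_4 = (71.6 − 46.8)/2 = 12.4 ft; q_4 = 2.40 × 3.36 × 12.4 = 99.99 ft³/s
w_5 = (78.0 − 57.7)/2 = 10.15 ft; q_5 = 2.73 × 2.30 × 10.15 = 63.73 ft³/s
Stations 1, 6 contribute zero (depth or velocity is 0).
Q = Σ qᵢ = 513.4 ft³/s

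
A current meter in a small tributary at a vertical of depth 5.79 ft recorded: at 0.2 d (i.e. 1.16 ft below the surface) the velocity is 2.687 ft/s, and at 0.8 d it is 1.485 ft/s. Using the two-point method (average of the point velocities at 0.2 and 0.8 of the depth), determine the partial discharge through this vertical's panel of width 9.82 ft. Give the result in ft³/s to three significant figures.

119 ft³/s

v̄ = (2.687 + 1.485) / 2 = 2.086 ft/s
q = v̄ × d × w = 2.086 × 5.79 × 9.82 = 118.6 ft³/s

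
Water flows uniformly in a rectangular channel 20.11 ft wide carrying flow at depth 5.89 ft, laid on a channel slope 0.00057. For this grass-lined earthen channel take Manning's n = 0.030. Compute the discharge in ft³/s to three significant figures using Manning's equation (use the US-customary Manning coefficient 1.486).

A = b·y = 20.11 × 5.89 = 118.4 ft²
P = b + 2y = 20.11 + 2×5.89 = 31.89 ft
R = A/P = 118.4/31.89 = 3.714 ft
Q = (1.486/n)·A·R^(2/3)·S^(1/2) = (1.486/0.030) × 118.4 × 3.714^(2/3) × 0.00057^(1/2) = 336.0 ft³/s

336 ft³/s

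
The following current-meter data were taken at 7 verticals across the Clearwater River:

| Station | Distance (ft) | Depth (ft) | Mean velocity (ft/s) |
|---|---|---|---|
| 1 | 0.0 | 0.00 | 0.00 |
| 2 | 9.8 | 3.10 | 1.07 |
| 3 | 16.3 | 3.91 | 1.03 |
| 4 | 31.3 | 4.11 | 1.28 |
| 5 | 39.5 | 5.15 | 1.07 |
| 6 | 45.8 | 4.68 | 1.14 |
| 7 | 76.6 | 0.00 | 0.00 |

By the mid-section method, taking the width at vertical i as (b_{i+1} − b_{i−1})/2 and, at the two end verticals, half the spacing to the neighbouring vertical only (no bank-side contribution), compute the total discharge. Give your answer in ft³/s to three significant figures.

270 ft³/s

w_2 = (16.3 − 0.0)/2 = 8.15 ft; q_2 = 1.07 × 3.10 × 8.15 = 27.03 ft³/s
w_3 = (31.3 − 9.8)/2 = 10.75 ft; q_3 = 1.03 × 3.91 × 10.75 = 43.29 ft³/s
w_4 = (39.5 − 16.3)/2 = 11.6 ft; q_4 = 1.28 × 4.11 × 11.6 = 61.03 ft³/s
w_5 = (45.8 − 31.3)/2 = 7.25 ft; q_5 = 1.07 × 5.15 × 7.25 = 39.95 ft³/s
w_6 = (76.6 − 39.5)/2 = 18.55 ft; q_6 = 1.14 × 4.68 × 18.55 = 98.97 ft³/s
Stations 1, 7 contribute zero (depth or velocity is 0).
Q = Σ qᵢ = 270.3 ft³/s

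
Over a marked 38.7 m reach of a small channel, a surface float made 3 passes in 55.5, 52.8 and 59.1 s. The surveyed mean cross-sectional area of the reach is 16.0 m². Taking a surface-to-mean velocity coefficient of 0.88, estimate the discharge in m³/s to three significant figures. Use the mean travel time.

t̄ = (55.5 + 52.8 + 59.1) / 3 = 55.8 s
v_surface = L / t̄ = 38.7 / 55.8 = 0.6935 m/s
v_mean = 0.88 × 0.6935 = 0.6103 m/s
Q = A × v_mean = 16.0 × 0.6103 = 9.765 m³/s

9.77 m³/s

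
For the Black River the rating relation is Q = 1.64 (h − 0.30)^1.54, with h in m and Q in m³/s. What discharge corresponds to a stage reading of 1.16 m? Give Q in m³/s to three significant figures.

1.30 m³/s

Q = 1.64 × (1.16 − 0.30)^1.54 = 1.64 × 0.86^1.54 = 1.300 m³/s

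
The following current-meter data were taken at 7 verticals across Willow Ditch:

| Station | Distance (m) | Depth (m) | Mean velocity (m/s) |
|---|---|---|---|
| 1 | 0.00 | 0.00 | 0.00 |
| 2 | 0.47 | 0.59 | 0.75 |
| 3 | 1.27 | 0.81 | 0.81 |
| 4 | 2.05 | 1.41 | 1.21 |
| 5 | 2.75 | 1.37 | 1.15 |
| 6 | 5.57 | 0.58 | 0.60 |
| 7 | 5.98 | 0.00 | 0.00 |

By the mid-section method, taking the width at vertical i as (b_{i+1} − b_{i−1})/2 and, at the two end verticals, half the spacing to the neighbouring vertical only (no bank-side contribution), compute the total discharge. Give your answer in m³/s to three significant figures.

5.40 m³/s

w_2 = (1.27 − 0.00)/2 = 0.635 m; q_2 = 0.75 × 0.59 × 0.635 = 0.2810 m³/s
w_3 = (2.05 − 0.47)/2 = 0.79 m; q_3 = 0.81 × 0.81 × 0.79 = 0.5183 m³/s
w_4 = (2.75 − 1.27)/2 = 0.74 m; q_4 = 1.21 × 1.41 × 0.74 = 1.263 m³/s
w_5 = (5.57 − 2.05)/2 = 1.76 m; q_5 = 1.15 × 1.37 × 1.76 = 2.773 m³/s
w_6 = (5.98 − 2.75)/2 = 1.615 m; q_6 = 0.60 × 0.58 × 1.615 = 0.5620 m³/s
Stations 1, 7 contribute zero (depth or velocity is 0).
Q = Σ qᵢ = 5.397 m³/s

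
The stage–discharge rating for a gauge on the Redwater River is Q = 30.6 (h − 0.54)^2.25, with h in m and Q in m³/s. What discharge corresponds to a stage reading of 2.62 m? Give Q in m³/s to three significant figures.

Q = 30.6 × (2.62 − 0.54)^2.25 = 30.6 × 2.08^2.25 = 159.0 m³/s

159 m³/s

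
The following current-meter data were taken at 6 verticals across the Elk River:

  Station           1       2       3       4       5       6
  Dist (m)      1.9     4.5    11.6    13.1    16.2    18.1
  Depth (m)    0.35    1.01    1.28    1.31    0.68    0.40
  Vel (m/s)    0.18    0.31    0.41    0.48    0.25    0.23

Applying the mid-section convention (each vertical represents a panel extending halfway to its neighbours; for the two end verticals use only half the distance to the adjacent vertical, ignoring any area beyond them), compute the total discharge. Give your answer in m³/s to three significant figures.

5.82 m³/s

w_1 = (4.5 − 1.9)/2 = 1.3 m; q_1 = 0.18 × 0.35 × 1.3 = 0.08190 m³/s
w_2 = (11.6 − 1.9)/2 = 4.85 m; q_2 = 0.31 × 1.01 × 4.85 = 1.519 m³/s
w_3 = (13.1 − 4.5)/2 = 4.3 m; q_3 = 0.41 × 1.28 × 4.3 = 2.257 m³/s
w_4 = (16.2 − 11.6)/2 = 2.3 m; q_4 = 0.48 × 1.31 × 2.3 = 1.446 m³/s
w_5 = (18.1 − 13.1)/2 = 2.5 m; q_5 = 0.25 × 0.68 × 2.5 = 0.4250 m³/s
w_6 = (18.1 − 16.2)/2 = 0.95 m; q_6 = 0.23 × 0.40 × 0.95 = 0.08740 m³/s
Q = Σ qᵢ = 5.816 m³/s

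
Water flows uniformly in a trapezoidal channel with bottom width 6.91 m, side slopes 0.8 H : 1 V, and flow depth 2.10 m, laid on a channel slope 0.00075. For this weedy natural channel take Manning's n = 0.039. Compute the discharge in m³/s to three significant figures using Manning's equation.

A = (b + z·y)·y = (6.91 + 0.8×2.10)×2.10 = 18.04 m²
P = b + 2y√(1+z²) = 6.91 + 2×2.10×√(1+0.8²) = 12.29 m
R = A/P = 18.04/12.29 = 1.468 m
Q = (1/n)·A·R^(2/3)·S^(1/2) = (1/0.039) × 18.04 × 1.468^(2/3) × 0.00075^(1/2) = 16.36 m³/s

16.4 m³/s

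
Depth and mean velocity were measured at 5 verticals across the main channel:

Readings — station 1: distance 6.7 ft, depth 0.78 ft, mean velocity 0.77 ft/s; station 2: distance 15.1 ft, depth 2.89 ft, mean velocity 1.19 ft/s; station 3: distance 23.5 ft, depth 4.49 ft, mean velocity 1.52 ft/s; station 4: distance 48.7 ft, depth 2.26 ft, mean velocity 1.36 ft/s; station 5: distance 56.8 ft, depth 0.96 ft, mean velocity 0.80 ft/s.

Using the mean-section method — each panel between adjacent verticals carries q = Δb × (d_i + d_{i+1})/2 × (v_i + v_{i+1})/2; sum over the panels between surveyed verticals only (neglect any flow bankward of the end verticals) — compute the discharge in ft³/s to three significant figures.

194 ft³/s

Panel 1-2: Δb = 8.4 ft, d̄ = (0.78+2.89)/2 = 1.835, v̄ = (0.77+1.19)/2 = 0.98 → q = 8.4×1.835×0.98 = 15.11 ft³/s
Panel 2-3: Δb = 8.4 ft, d̄ = (2.89+4.49)/2 = 3.69, v̄ = (1.19+1.52)/2 = 1.355 → q = 8.4×3.69×1.355 = 42.00 ft³/s
Panel 3-4: Δb = 25.2 ft, d̄ = (4.49+2.26)/2 = 3.375, v̄ = (1.52+1.36)/2 = 1.44 → q = 25.2×3.375×1.44 = 122.5 ft³/s
Panel 4-5: Δb = 8.1 ft, d̄ = (2.26+0.96)/2 = 1.61, v̄ = (1.36+0.80)/2 = 1.08 → q = 8.1×1.61×1.08 = 14.08 ft³/s
Q = Σ q = 193.7 ft³/s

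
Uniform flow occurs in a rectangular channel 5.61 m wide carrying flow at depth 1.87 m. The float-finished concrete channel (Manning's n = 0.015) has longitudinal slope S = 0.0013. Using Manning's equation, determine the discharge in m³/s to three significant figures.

27.2 m³/s

A = b·y = 5.61 × 1.87 = 10.49 m²
P = b + 2y = 5.61 + 2×1.87 = 9.350 m
R = A/P = 10.49/9.350 = 1.122 m
Q = (1/n)·A·R^(2/3)·S^(1/2) = (1/0.015) × 10.49 × 1.122^(2/3) × 0.0013^(1/2) = 27.23 m³/s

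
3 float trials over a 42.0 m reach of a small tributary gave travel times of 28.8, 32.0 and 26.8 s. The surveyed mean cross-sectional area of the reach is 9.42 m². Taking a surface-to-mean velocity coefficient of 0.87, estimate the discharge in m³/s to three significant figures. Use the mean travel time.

11.8 m³/s

t̄ = (28.8 + 32.0 + 26.8) / 3 = 29.2 s
v_surface = L / t̄ = 42.0 / 29.2 = 1.438 m/s
v_mean = 0.87 × 1.438 = 1.251 m/s
Q = A × v_mean = 9.42 × 1.251 = 11.79 m³/s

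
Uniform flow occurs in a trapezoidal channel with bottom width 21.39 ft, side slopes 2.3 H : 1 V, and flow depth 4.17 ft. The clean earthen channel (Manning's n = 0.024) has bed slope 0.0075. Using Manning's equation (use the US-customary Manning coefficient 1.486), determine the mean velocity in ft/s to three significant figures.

11.3 ft/s

A = (b + z·y)·y = (21.39 + 2.3×4.17)×4.17 = 129.2 ft²
P = b + 2y√(1+z²) = 21.39 + 2×4.17×√(1+2.3²) = 42.31 ft
R = A/P = 129.2/42.31 = 3.054 ft
Q = (1.486/n)·A·R^(2/3)·S^(1/2) = (1.486/0.024) × 129.2 × 3.054^(2/3) × 0.0075^(1/2) = 1458 ft³/s
V = Q/A = 1458/129.2 = 11.29 ft/s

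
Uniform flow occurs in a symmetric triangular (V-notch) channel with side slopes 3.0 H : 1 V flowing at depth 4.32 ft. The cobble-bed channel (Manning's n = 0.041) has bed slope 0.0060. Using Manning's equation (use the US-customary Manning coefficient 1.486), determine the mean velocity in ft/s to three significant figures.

A = z·y² = 3.0×4.32² = 55.99 ft²
P = 2y√(1+z²) = 2×4.32×√(1+3.0²) = 27.32 ft
R = A/P = 55.99/27.32 = 2.049 ft
Q = (1.486/n)·A·R^(2/3)·S^(1/2) = (1.486/0.041) × 55.99 × 2.049^(2/3) × 0.0060^(1/2) = 253.6 ft³/s
V = Q/A = 253.6/55.99 = 4.529 ft/s

4.53 ft/s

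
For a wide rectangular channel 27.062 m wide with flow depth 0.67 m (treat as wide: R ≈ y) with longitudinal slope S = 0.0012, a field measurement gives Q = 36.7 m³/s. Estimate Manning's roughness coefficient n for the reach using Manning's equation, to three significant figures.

0.0131

A = b·y = 27.062 × 0.67 = 18.13 m²
Wide channel: R ≈ y = 0.67 m
n = (1/Q)·A·R^(2/3)·S^(1/2) = (1/36.7) × 18.13 × 0.7657 × 0.03464 = 0.01310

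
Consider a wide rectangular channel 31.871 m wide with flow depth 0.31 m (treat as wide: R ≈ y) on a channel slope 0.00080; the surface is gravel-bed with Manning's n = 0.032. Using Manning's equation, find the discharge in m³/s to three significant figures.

A = b·y = 31.871 × 0.31 = 9.880 m²
Wide channel: R ≈ y = 0.31 m
Q = (1/n)·A·R^(2/3)·S^(1/2) = (1/0.032) × 9.880 × 0.3100^(2/3) × 0.00080^(1/2) = 4.000 m³/s

4.00 m³/s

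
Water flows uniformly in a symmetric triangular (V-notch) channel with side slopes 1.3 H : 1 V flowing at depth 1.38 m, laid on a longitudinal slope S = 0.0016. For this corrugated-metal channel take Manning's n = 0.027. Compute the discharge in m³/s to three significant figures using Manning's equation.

A = z·y² = 1.3×1.38² = 2.476 m²
P = 2y√(1+z²) = 2×1.38×√(1+1.3²) = 4.527 m
R = A/P = 2.476/4.527 = 0.5469 m
Q = (1/n)·A·R^(2/3)·S^(1/2) = (1/0.027) × 2.476 × 0.5469^(2/3) × 0.0016^(1/2) = 2.453 m³/s

2.45 m³/s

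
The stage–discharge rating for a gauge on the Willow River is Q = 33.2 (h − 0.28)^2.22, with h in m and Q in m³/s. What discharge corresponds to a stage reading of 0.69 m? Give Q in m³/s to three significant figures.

4.59 m³/s

Q = 33.2 × (0.69 − 0.28)^2.22 = 33.2 × 0.41^2.22 = 4.587 m³/s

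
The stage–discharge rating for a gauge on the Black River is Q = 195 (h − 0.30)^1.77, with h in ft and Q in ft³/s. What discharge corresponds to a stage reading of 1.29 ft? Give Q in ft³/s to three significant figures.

Q = 195 × (1.29 − 0.30)^1.77 = 195 × 0.99^1.77 = 191.6 ft³/s

192 ft³/s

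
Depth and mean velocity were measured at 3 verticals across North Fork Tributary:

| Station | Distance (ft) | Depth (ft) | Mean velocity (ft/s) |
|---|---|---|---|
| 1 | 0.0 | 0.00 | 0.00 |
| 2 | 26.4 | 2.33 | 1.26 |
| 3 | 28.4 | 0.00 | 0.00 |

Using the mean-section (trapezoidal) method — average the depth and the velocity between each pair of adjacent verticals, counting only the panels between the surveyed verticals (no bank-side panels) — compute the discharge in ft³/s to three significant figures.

20.8 ft³/s

Panel 1-2: Δb = 26.4 ft, d̄ = (0.00+2.33)/2 = 1.165, v̄ = (0.00+1.26)/2 = 0.63 → q = 26.4×1.165×0.63 = 19.38 ft³/s
Panel 2-3: Δb = 2 ft, d̄ = (2.33+0.00)/2 = 1.165, v̄ = (1.26+0.00)/2 = 0.63 → q = 2×1.165×0.63 = 1.468 ft³/s
Q = Σ q = 20.84 ft³/s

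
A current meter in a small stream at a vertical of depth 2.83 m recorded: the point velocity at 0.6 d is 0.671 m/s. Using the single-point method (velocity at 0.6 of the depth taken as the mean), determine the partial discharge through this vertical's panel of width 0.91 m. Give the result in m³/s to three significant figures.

v̄ = v₀.₆ = 0.671 m/s
q = v̄ × d × w = 0.6710 × 2.83 × 0.91 = 1.728 m³/s

1.73 m³/s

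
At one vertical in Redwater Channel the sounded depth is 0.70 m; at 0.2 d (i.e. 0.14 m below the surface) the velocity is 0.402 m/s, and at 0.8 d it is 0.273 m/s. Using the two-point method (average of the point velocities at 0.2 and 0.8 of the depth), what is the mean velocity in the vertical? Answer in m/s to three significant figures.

v̄ = (0.402 + 0.273) / 2 = 0.3375 m/s

0.338 m/s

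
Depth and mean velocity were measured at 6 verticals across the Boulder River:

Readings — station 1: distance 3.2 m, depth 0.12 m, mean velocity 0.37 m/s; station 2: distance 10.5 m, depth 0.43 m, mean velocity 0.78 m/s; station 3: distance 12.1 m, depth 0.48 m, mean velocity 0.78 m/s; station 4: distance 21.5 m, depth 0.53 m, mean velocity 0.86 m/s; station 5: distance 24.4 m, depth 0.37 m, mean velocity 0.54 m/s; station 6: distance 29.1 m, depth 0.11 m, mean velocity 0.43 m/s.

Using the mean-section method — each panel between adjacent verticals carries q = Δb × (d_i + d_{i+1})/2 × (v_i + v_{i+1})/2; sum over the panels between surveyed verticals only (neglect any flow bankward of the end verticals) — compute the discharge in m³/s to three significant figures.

7.08 m³/s

Panel 1-2: Δb = 7.3 m, d̄ = (0.12+0.43)/2 = 0.275, v̄ = (0.37+0.78)/2 = 0.575 → q = 7.3×0.275×0.575 = 1.154 m³/s
Panel 2-3: Δb = 1.6 m, d̄ = (0.43+0.48)/2 = 0.455, v̄ = (0.78+0.78)/2 = 0.78 → q = 1.6×0.455×0.78 = 0.5678 m³/s
Panel 3-4: Δb = 9.4 m, d̄ = (0.48+0.53)/2 = 0.505, v̄ = (0.78+0.86)/2 = 0.82 → q = 9.4×0.505×0.82 = 3.893 m³/s
Panel 4-5: Δb = 2.9 m, d̄ = (0.53+0.37)/2 = 0.45, v̄ = (0.86+0.54)/2 = 0.7 → q = 2.9×0.45×0.7 = 0.9135 m³/s
Panel 5-6: Δb = 4.7 m, d̄ = (0.37+0.11)/2 = 0.24, v̄ = (0.54+0.43)/2 = 0.485 → q = 4.7×0.24×0.485 = 0.5471 m³/s
Q = Σ q = 7.075 m³/s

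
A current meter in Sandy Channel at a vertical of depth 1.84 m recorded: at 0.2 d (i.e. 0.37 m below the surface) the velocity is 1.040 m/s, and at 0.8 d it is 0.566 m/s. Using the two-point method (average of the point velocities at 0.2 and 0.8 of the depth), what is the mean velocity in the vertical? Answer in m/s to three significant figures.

v̄ = (1.040 + 0.566) / 2 = 0.8030 m/s

0.803 m/s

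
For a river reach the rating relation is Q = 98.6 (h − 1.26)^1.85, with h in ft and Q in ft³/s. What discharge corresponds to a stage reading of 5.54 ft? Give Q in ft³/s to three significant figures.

Q = 98.6 × (5.54 − 1.26)^1.85 = 98.6 × 4.28^1.85 = 1452 ft³/s

1450 ft³/s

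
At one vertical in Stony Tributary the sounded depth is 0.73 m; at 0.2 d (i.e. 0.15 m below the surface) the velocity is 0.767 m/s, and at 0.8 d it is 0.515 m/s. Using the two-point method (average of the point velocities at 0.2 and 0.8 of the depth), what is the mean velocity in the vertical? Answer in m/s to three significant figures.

v̄ = (0.767 + 0.515) / 2 = 0.6410 m/s

0.641 m/s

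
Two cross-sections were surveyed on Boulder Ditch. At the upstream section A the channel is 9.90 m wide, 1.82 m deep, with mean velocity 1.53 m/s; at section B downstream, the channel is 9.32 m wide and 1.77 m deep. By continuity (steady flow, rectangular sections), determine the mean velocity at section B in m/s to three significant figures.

1.67 m/s

Q = A₁V₁ = (9.90×1.82) × 1.53 = 27.57 m³/s
A₂ = 9.32 × 1.77 = 16.50 m²
V₂ = Q/A₂ = 27.57/16.50 = 1.671 m/s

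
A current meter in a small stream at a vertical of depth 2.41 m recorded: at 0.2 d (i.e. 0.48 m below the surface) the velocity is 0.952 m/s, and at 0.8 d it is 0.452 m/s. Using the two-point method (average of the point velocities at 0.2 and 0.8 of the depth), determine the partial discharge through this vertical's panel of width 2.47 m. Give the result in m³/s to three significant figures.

v̄ = (0.952 + 0.452) / 2 = 0.7020 m/s
q = v̄ × d × w = 0.7020 × 2.41 × 2.47 = 4.179 m³/s

4.18 m³/s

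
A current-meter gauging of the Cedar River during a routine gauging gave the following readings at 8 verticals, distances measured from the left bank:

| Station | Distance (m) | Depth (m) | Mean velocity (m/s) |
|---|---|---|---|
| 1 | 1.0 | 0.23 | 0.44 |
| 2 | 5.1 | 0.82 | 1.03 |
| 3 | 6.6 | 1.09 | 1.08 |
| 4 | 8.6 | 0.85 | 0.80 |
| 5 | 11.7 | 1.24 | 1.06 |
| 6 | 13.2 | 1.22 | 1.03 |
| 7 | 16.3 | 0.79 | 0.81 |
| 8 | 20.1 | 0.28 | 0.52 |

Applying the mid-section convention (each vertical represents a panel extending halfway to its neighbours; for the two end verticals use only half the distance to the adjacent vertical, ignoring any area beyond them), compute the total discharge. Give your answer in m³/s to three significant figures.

14.8 m³/s

w_1 = (5.1 − 1.0)/2 = 2.05 m; q_1 = 0.44 × 0.23 × 2.05 = 0.2075 m³/s
w_2 = (6.6 − 1.0)/2 = 2.8 m; q_2 = 1.03 × 0.82 × 2.8 = 2.365 m³/s
w_3 = (8.6 − 5.1)/2 = 1.75 m; q_3 = 1.08 × 1.09 × 1.75 = 2.060 m³/s
w_4 = (11.7 − 6.6)/2 = 2.55 m; q_4 = 0.80 × 0.85 × 2.55 = 1.734 m³/s
w_5 = (13.2 − 8.6)/2 = 2.3 m; q_5 = 1.06 × 1.24 × 2.3 = 3.023 m³/s
w_6 = (16.3 − 11.7)/2 = 2.3 m; q_6 = 1.03 × 1.22 × 2.3 = 2.890 m³/s
w_7 = (20.1 − 13.2)/2 = 3.45 m; q_7 = 0.81 × 0.79 × 3.45 = 2.208 m³/s
w_8 = (20.1 − 16.3)/2 = 1.9 m; q_8 = 0.52 × 0.28 × 1.9 = 0.2766 m³/s
Q = Σ qᵢ = 14.76 m³/s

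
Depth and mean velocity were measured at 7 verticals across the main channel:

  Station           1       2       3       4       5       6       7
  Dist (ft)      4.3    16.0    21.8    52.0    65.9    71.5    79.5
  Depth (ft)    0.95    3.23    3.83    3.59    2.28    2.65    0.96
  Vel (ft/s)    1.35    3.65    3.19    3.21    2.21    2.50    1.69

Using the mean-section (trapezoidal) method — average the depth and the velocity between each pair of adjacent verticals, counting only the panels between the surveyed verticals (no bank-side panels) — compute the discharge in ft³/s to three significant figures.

663 ft³/s

Panel 1-2: Δb = 11.7 ft, d̄ = (0.95+3.23)/2 = 2.09, v̄ = (1.35+3.65)/2 = 2.5 → q = 11.7×2.09×2.5 = 61.13 ft³/s
Panel 2-3: Δb = 5.8 ft, d̄ = (3.23+3.83)/2 = 3.53, v̄ = (3.65+3.19)/2 = 3.42 → q = 5.8×3.53×3.42 = 70.02 ft³/s
Panel 3-4: Δb = 30.2 ft, d̄ = (3.83+3.59)/2 = 3.71, v̄ = (3.19+3.21)/2 = 3.2 → q = 30.2×3.71×3.2 = 358.5 ft³/s
Panel 4-5: Δb = 13.9 ft, d̄ = (3.59+2.28)/2 = 2.935, v̄ = (3.21+2.21)/2 = 2.71 → q = 13.9×2.935×2.71 = 110.6 ft³/s
Panel 5-6: Δb = 5.6 ft, d̄ = (2.28+2.65)/2 = 2.465, v̄ = (2.21+2.50)/2 = 2.355 → q = 5.6×2.465×2.355 = 32.51 ft³/s
Panel 6-7: Δb = 8 ft, d̄ = (2.65+0.96)/2 = 1.805, v̄ = (2.50+1.69)/2 = 2.095 → q = 8×1.805×2.095 = 30.25 ft³/s
Q = Σ q = 663.0 ft³/s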